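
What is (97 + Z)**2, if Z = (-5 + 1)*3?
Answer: 7225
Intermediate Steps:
Z = -12 (Z = -4*3 = -12)
(97 + Z)**2 = (97 - 12)**2 = 85**2 = 7225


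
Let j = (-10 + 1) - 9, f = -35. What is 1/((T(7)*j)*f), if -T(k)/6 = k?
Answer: -1/26460 ≈ -3.7793e-5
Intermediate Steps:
T(k) = -6*k
j = -18 (j = -9 - 9 = -18)
1/((T(7)*j)*f) = 1/((-6*7*(-18))*(-35)) = 1/(-42*(-18)*(-35)) = 1/(756*(-35)) = 1/(-26460) = -1/26460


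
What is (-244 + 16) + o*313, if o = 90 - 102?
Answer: -3984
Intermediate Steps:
o = -12
(-244 + 16) + o*313 = (-244 + 16) - 12*313 = -228 - 3756 = -3984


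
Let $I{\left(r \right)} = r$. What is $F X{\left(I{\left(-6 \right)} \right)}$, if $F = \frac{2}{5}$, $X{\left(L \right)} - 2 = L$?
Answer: $- \frac{8}{5} \approx -1.6$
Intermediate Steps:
$X{\left(L \right)} = 2 + L$
$F = \frac{2}{5}$ ($F = 2 \cdot \frac{1}{5} = \frac{2}{5} \approx 0.4$)
$F X{\left(I{\left(-6 \right)} \right)} = \frac{2 \left(2 - 6\right)}{5} = \frac{2}{5} \left(-4\right) = - \frac{8}{5}$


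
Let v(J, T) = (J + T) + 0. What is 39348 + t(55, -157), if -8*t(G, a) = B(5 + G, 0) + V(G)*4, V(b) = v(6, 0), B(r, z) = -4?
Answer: 78691/2 ≈ 39346.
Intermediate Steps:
v(J, T) = J + T
V(b) = 6 (V(b) = 6 + 0 = 6)
t(G, a) = -5/2 (t(G, a) = -(-4 + 6*4)/8 = -(-4 + 24)/8 = -⅛*20 = -5/2)
39348 + t(55, -157) = 39348 - 5/2 = 78691/2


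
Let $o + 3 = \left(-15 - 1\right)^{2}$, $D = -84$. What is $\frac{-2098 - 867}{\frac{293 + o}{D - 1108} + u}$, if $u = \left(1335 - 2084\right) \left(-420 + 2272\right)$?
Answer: $\frac{1767140}{826740481} \approx 0.0021375$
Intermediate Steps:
$o = 253$ ($o = -3 + \left(-15 - 1\right)^{2} = -3 + \left(-16\right)^{2} = -3 + 256 = 253$)
$u = -1387148$ ($u = \left(-749\right) 1852 = -1387148$)
$\frac{-2098 - 867}{\frac{293 + o}{D - 1108} + u} = \frac{-2098 - 867}{\frac{293 + 253}{-84 - 1108} - 1387148} = - \frac{2965}{\frac{546}{-1192} - 1387148} = - \frac{2965}{546 \left(- \frac{1}{1192}\right) - 1387148} = - \frac{2965}{- \frac{273}{596} - 1387148} = - \frac{2965}{- \frac{826740481}{596}} = \left(-2965\right) \left(- \frac{596}{826740481}\right) = \frac{1767140}{826740481}$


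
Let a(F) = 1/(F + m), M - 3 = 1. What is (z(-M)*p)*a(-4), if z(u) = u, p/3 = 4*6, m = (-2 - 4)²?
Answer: -9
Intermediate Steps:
M = 4 (M = 3 + 1 = 4)
m = 36 (m = (-6)² = 36)
p = 72 (p = 3*(4*6) = 3*24 = 72)
a(F) = 1/(36 + F) (a(F) = 1/(F + 36) = 1/(36 + F))
(z(-M)*p)*a(-4) = (-1*4*72)/(36 - 4) = -4*72/32 = -288*1/32 = -9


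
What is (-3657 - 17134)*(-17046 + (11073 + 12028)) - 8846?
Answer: -125898351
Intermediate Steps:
(-3657 - 17134)*(-17046 + (11073 + 12028)) - 8846 = -20791*(-17046 + 23101) - 8846 = -20791*6055 - 8846 = -125889505 - 8846 = -125898351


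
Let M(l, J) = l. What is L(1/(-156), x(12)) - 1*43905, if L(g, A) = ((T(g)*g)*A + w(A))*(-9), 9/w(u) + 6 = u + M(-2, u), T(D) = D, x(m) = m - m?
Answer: -351159/8 ≈ -43895.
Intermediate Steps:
x(m) = 0
w(u) = 9/(-8 + u) (w(u) = 9/(-6 + (u - 2)) = 9/(-6 + (-2 + u)) = 9/(-8 + u))
L(g, A) = -81/(-8 + A) - 9*A*g**2 (L(g, A) = ((g*g)*A + 9/(-8 + A))*(-9) = (g**2*A + 9/(-8 + A))*(-9) = (A*g**2 + 9/(-8 + A))*(-9) = (9/(-8 + A) + A*g**2)*(-9) = -81/(-8 + A) - 9*A*g**2)
L(1/(-156), x(12)) - 1*43905 = 9*(-9 - 1*0*(1/(-156))**2*(-8 + 0))/(-8 + 0) - 1*43905 = 9*(-9 - 1*0*(-1/156)**2*(-8))/(-8) - 43905 = 9*(-1/8)*(-9 - 1*0*1/24336*(-8)) - 43905 = 9*(-1/8)*(-9 + 0) - 43905 = 9*(-1/8)*(-9) - 43905 = 81/8 - 43905 = -351159/8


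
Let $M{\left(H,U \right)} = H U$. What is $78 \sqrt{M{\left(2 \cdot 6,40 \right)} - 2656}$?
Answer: $624 i \sqrt{34} \approx 3638.5 i$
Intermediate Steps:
$78 \sqrt{M{\left(2 \cdot 6,40 \right)} - 2656} = 78 \sqrt{2 \cdot 6 \cdot 40 - 2656} = 78 \sqrt{12 \cdot 40 - 2656} = 78 \sqrt{480 - 2656} = 78 \sqrt{-2176} = 78 \cdot 8 i \sqrt{34} = 624 i \sqrt{34}$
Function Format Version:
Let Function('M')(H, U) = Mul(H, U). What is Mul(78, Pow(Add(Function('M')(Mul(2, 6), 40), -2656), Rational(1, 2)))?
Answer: Mul(624, I, Pow(34, Rational(1, 2))) ≈ Mul(3638.5, I)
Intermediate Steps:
Mul(78, Pow(Add(Function('M')(Mul(2, 6), 40), -2656), Rational(1, 2))) = Mul(78, Pow(Add(Mul(Mul(2, 6), 40), -2656), Rational(1, 2))) = Mul(78, Pow(Add(Mul(12, 40), -2656), Rational(1, 2))) = Mul(78, Pow(Add(480, -2656), Rational(1, 2))) = Mul(78, Pow(-2176, Rational(1, 2))) = Mul(78, Mul(8, I, Pow(34, Rational(1, 2)))) = Mul(624, I, Pow(34, Rational(1, 2)))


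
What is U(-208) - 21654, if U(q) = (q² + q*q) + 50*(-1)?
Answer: 64824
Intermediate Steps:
U(q) = -50 + 2*q² (U(q) = (q² + q²) - 50 = 2*q² - 50 = -50 + 2*q²)
U(-208) - 21654 = (-50 + 2*(-208)²) - 21654 = (-50 + 2*43264) - 21654 = (-50 + 86528) - 21654 = 86478 - 21654 = 64824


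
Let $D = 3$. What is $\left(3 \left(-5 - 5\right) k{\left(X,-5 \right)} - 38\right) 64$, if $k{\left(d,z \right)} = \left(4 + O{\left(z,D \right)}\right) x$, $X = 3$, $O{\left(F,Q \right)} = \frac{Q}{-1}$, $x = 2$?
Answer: $-6272$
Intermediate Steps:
$O{\left(F,Q \right)} = - Q$ ($O{\left(F,Q \right)} = Q \left(-1\right) = - Q$)
$k{\left(d,z \right)} = 2$ ($k{\left(d,z \right)} = \left(4 - 3\right) 2 = 1 \cdot 2 = 2$)
$\left(3 \left(-5 - 5\right) k{\left(X,-5 \right)} - 38\right) 64 = \left(3 \left(-5 - 5\right) 2 - 38\right) 64 = \left(3 \left(\left(-10\right) 2\right) - 38\right) 64 = \left(3 \left(-20\right) - 38\right) 64 = \left(-60 - 38\right) 64 = \left(-98\right) 64 = -6272$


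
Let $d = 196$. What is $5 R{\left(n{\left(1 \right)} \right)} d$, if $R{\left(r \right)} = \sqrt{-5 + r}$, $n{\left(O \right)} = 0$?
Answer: $980 i \sqrt{5} \approx 2191.3 i$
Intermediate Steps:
$5 R{\left(n{\left(1 \right)} \right)} d = 5 \sqrt{-5 + 0} \cdot 196 = 5 \sqrt{-5} \cdot 196 = 5 i \sqrt{5} \cdot 196 = 980 i \sqrt{5}$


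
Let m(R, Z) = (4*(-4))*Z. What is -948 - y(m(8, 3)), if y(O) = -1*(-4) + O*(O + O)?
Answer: -5560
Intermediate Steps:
m(R, Z) = -16*Z
y(O) = 4 + 2*O² (y(O) = 4 + O*(2*O) = 4 + 2*O²)
-948 - y(m(8, 3)) = -948 - (4 + 2*(-16*3)²) = -948 - (4 + 2*(-48)²) = -948 - (4 + 2*2304) = -948 - (4 + 4608) = -948 - 1*4612 = -948 - 4612 = -5560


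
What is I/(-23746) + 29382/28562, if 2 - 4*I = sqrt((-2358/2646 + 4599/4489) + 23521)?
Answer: 697690691/678233252 + sqrt(46563588111)/133642488 ≈ 1.0303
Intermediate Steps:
I = 1/2 - sqrt(46563588111)/5628 (I = 1/2 - sqrt((-2358/2646 + 4599/4489) + 23521)/4 = 1/2 - sqrt((-2358*1/2646 + 4599*(1/4489)) + 23521)/4 = 1/2 - sqrt((-131/147 + 4599/4489) + 23521)/4 = 1/2 - sqrt(87994/659883 + 23521)/4 = 1/2 - sqrt(46563588111)/5628 ≈ -37.841)
I/(-23746) + 29382/28562 = (1/2 - sqrt(46563588111)/5628)/(-23746) + 29382/28562 = (1/2 - sqrt(46563588111)/5628)*(-1/23746) + 29382*(1/28562) = (-1/47492 + sqrt(46563588111)/133642488) + 14691/14281 = 697690691/678233252 + sqrt(46563588111)/133642488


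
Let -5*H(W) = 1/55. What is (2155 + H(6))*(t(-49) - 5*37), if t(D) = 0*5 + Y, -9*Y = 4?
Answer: -989089456/2475 ≈ -3.9963e+5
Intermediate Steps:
Y = -4/9 (Y = -1/9*4 = -4/9 ≈ -0.44444)
t(D) = -4/9 (t(D) = 0*5 - 4/9 = 0 - 4/9 = -4/9)
H(W) = -1/275 (H(W) = -1/5/55 = -1/5*1/55 = -1/275)
(2155 + H(6))*(t(-49) - 5*37) = (2155 - 1/275)*(-4/9 - 5*37) = 592624*(-4/9 - 185)/275 = (592624/275)*(-1669/9) = -989089456/2475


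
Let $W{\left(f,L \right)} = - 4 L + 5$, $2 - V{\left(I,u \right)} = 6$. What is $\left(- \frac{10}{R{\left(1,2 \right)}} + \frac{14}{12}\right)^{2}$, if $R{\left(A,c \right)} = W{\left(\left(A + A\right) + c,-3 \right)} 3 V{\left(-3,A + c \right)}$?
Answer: $\frac{3844}{2601} \approx 1.4779$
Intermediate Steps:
$V{\left(I,u \right)} = -4$ ($V{\left(I,u \right)} = 2 - 6 = -4$)
$W{\left(f,L \right)} = 5 - 4 L$
$R{\left(A,c \right)} = -204$ ($R{\left(A,c \right)} = \left(5 - -12\right) 3 \left(-4\right) = \left(5 + 12\right) 3 \left(-4\right) = 17 \cdot 3 \left(-4\right) = 51 \left(-4\right) = -204$)
$\left(- \frac{10}{R{\left(1,2 \right)}} + \frac{14}{12}\right)^{2} = \left(- \frac{10}{-204} + \frac{14}{12}\right)^{2} = \left(\left(-10\right) \left(- \frac{1}{204}\right) + 14 \cdot \frac{1}{12}\right)^{2} = \left(\frac{5}{102} + \frac{7}{6}\right)^{2} = \left(\frac{62}{51}\right)^{2} = \frac{3844}{2601}$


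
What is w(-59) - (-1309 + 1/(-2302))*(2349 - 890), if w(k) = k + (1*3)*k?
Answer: 4395889149/2302 ≈ 1.9096e+6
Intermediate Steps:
w(k) = 4*k (w(k) = k + 3*k = 4*k)
w(-59) - (-1309 + 1/(-2302))*(2349 - 890) = 4*(-59) - (-1309 + 1/(-2302))*(2349 - 890) = -236 - (-1309 - 1/2302)*1459 = -236 - (-3013319)*1459/2302 = -236 - 1*(-4396432421/2302) = -236 + 4396432421/2302 = 4395889149/2302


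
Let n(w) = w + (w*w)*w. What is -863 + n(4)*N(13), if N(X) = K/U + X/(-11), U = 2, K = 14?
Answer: -5141/11 ≈ -467.36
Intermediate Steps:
n(w) = w + w³ (n(w) = w + w²*w = w + w³)
N(X) = 7 - X/11 (N(X) = 14/2 + X/(-11) = 14*(½) + X*(-1/11) = 7 - X/11)
-863 + n(4)*N(13) = -863 + (4 + 4³)*(7 - 1/11*13) = -863 + (4 + 64)*(7 - 13/11) = -863 + 68*(64/11) = -863 + 4352/11 = -5141/11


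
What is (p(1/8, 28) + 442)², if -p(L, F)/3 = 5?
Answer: 182329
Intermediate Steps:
p(L, F) = -15 (p(L, F) = -3*5 = -15)
(p(1/8, 28) + 442)² = (-15 + 442)² = 427² = 182329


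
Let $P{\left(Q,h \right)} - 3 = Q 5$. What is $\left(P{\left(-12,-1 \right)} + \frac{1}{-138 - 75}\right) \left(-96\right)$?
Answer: $\frac{388544}{71} \approx 5472.5$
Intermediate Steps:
$P{\left(Q,h \right)} = 3 + 5 Q$ ($P{\left(Q,h \right)} = 3 + Q 5 = 3 + 5 Q$)
$\left(P{\left(-12,-1 \right)} + \frac{1}{-138 - 75}\right) \left(-96\right) = \left(\left(3 + 5 \left(-12\right)\right) + \frac{1}{-138 - 75}\right) \left(-96\right) = \left(\left(3 - 60\right) + \frac{1}{-213}\right) \left(-96\right) = \left(-57 - \frac{1}{213}\right) \left(-96\right) = \left(- \frac{12142}{213}\right) \left(-96\right) = \frac{388544}{71}$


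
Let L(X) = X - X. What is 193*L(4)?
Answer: 0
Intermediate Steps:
L(X) = 0
193*L(4) = 193*0 = 0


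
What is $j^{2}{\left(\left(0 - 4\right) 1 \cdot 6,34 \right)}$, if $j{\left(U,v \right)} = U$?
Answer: $576$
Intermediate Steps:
$j^{2}{\left(\left(0 - 4\right) 1 \cdot 6,34 \right)} = \left(\left(0 - 4\right) 1 \cdot 6\right)^{2} = \left(\left(-4\right) 1 \cdot 6\right)^{2} = \left(\left(-4\right) 6\right)^{2} = \left(-24\right)^{2} = 576$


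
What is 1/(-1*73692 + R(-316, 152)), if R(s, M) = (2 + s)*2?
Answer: -1/74320 ≈ -1.3455e-5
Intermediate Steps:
R(s, M) = 4 + 2*s
1/(-1*73692 + R(-316, 152)) = 1/(-1*73692 + (4 + 2*(-316))) = 1/(-73692 + (4 - 632)) = 1/(-73692 - 628) = 1/(-74320) = -1/74320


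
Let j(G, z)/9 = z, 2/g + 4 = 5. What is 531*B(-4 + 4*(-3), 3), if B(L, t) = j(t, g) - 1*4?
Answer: 7434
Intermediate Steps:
g = 2 (g = 2/(-4 + 5) = 2/1 = 2*1 = 2)
j(G, z) = 9*z
B(L, t) = 14 (B(L, t) = 9*2 - 1*4 = 18 - 4 = 14)
531*B(-4 + 4*(-3), 3) = 531*14 = 7434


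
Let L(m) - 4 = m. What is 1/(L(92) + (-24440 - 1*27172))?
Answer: -1/51516 ≈ -1.9411e-5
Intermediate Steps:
L(m) = 4 + m
1/(L(92) + (-24440 - 1*27172)) = 1/((4 + 92) + (-24440 - 1*27172)) = 1/(96 + (-24440 - 27172)) = 1/(96 - 51612) = 1/(-51516) = -1/51516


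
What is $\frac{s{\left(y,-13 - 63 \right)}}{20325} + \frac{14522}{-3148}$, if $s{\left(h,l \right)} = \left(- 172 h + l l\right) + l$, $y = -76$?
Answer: $- \frac{118032697}{31991550} \approx -3.6895$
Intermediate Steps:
$s{\left(h,l \right)} = l + l^{2} - 172 h$ ($s{\left(h,l \right)} = \left(- 172 h + l^{2}\right) + l = \left(l^{2} - 172 h\right) + l = l + l^{2} - 172 h$)
$\frac{s{\left(y,-13 - 63 \right)}}{20325} + \frac{14522}{-3148} = \frac{\left(-13 - 63\right) + \left(-13 - 63\right)^{2} - -13072}{20325} + \frac{14522}{-3148} = \left(-76 + \left(-76\right)^{2} + 13072\right) \frac{1}{20325} + 14522 \left(- \frac{1}{3148}\right) = \left(-76 + 5776 + 13072\right) \frac{1}{20325} - \frac{7261}{1574} = 18772 \cdot \frac{1}{20325} - \frac{7261}{1574} = \frac{18772}{20325} - \frac{7261}{1574} = - \frac{118032697}{31991550}$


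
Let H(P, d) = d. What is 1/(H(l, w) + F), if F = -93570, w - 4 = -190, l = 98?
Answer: -1/93756 ≈ -1.0666e-5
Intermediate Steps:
w = -186 (w = 4 - 190 = -186)
1/(H(l, w) + F) = 1/(-186 - 93570) = 1/(-93756) = -1/93756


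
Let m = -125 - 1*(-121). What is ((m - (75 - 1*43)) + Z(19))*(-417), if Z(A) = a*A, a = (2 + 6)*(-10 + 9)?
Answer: 78396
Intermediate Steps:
a = -8 (a = 8*(-1) = -8)
Z(A) = -8*A
m = -4 (m = -125 + 121 = -4)
((m - (75 - 1*43)) + Z(19))*(-417) = ((-4 - (75 - 1*43)) - 8*19)*(-417) = ((-4 - (75 - 43)) - 152)*(-417) = ((-4 - 1*32) - 152)*(-417) = ((-4 - 32) - 152)*(-417) = (-36 - 152)*(-417) = -188*(-417) = 78396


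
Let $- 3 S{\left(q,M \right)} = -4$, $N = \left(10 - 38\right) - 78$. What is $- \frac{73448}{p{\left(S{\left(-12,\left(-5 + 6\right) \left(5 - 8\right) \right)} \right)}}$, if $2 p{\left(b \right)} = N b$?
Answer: $\frac{55086}{53} \approx 1039.4$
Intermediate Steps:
$N = -106$ ($N = -28 - 78 = -106$)
$S{\left(q,M \right)} = \frac{4}{3}$ ($S{\left(q,M \right)} = \left(- \frac{1}{3}\right) \left(-4\right) = \frac{4}{3}$)
$p{\left(b \right)} = - 53 b$ ($p{\left(b \right)} = \frac{\left(-106\right) b}{2} = - 53 b$)
$- \frac{73448}{p{\left(S{\left(-12,\left(-5 + 6\right) \left(5 - 8\right) \right)} \right)}} = - \frac{73448}{\left(-53\right) \frac{4}{3}} = - \frac{73448}{- \frac{212}{3}} = \left(-73448\right) \left(- \frac{3}{212}\right) = \frac{55086}{53}$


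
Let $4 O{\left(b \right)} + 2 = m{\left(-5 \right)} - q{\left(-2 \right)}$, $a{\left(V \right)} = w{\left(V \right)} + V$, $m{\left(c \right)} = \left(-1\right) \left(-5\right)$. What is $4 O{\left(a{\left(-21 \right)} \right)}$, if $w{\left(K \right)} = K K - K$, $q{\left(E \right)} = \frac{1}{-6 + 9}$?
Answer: $\frac{8}{3} \approx 2.6667$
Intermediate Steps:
$m{\left(c \right)} = 5$
$q{\left(E \right)} = \frac{1}{3}$
$w{\left(K \right)} = K^{2} - K$
$a{\left(V \right)} = V + V \left(-1 + V\right)$ ($a{\left(V \right)} = V \left(-1 + V\right) + V = V + V \left(-1 + V\right)$)
$O{\left(b \right)} = \frac{2}{3}$ ($O{\left(b \right)} = - \frac{1}{2} + \frac{5 - \frac{1}{3}}{4} = - \frac{1}{2} + \frac{1}{4} \cdot \frac{14}{3} = - \frac{1}{2} + \frac{7}{6} = \frac{2}{3}$)
$4 O{\left(a{\left(-21 \right)} \right)} = 4 \cdot \frac{2}{3} = \frac{8}{3}$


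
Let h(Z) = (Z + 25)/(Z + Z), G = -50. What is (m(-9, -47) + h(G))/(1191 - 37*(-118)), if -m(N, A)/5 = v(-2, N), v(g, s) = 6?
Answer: -119/22228 ≈ -0.0053536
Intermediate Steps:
m(N, A) = -30 (m(N, A) = -5*6 = -30)
h(Z) = (25 + Z)/(2*Z) (h(Z) = (25 + Z)/((2*Z)) = (25 + Z)*(1/(2*Z)) = (25 + Z)/(2*Z))
(m(-9, -47) + h(G))/(1191 - 37*(-118)) = (-30 + (1/2)*(25 - 50)/(-50))/(1191 - 37*(-118)) = (-30 + (1/2)*(-1/50)*(-25))/(1191 + 4366) = (-30 + 1/4)/5557 = -119/4*1/5557 = -119/22228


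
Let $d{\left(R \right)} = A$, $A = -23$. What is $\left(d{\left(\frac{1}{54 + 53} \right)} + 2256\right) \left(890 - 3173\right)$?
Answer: $-5097939$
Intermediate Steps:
$d{\left(R \right)} = -23$
$\left(d{\left(\frac{1}{54 + 53} \right)} + 2256\right) \left(890 - 3173\right) = \left(-23 + 2256\right) \left(890 - 3173\right) = 2233 \left(-2283\right) = -5097939$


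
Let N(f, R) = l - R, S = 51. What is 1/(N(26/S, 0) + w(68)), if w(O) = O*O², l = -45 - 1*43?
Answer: 1/314344 ≈ 3.1812e-6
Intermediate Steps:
l = -88 (l = -45 - 43 = -88)
N(f, R) = -88 - R
w(O) = O³
1/(N(26/S, 0) + w(68)) = 1/((-88 - 1*0) + 68³) = 1/((-88 + 0) + 314432) = 1/(-88 + 314432) = 1/314344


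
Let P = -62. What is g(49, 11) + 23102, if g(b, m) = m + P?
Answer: 23051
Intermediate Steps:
g(b, m) = -62 + m (g(b, m) = m - 62 = -62 + m)
g(49, 11) + 23102 = (-62 + 11) + 23102 = -51 + 23102 = 23051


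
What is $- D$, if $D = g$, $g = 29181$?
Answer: $-29181$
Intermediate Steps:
$D = 29181$
$- D = \left(-1\right) 29181 = -29181$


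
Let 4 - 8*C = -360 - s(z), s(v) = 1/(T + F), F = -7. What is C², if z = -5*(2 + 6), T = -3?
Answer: 13242321/6400 ≈ 2069.1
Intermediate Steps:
z = -40 (z = -5*8 = -40)
s(v) = -⅒ (s(v) = 1/(-3 - 7) = 1/(-10) = -⅒)
C = 3639/80 (C = ½ - (-360 - 1*(-⅒))/8 = ½ - (-360 + ⅒)/8 = ½ - ⅛*(-3599/10) = ½ + 3599/80 = 3639/80 ≈ 45.487)
C² = (3639/80)² = 13242321/6400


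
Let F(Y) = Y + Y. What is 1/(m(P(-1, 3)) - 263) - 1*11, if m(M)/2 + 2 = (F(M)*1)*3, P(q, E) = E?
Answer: -2542/231 ≈ -11.004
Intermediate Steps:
F(Y) = 2*Y
m(M) = -4 + 12*M (m(M) = -4 + 2*(((2*M)*1)*3) = -4 + 2*((2*M)*3) = -4 + 2*(6*M) = -4 + 12*M)
1/(m(P(-1, 3)) - 263) - 1*11 = 1/((-4 + 12*3) - 263) - 1*11 = 1/((-4 + 36) - 263) - 11 = 1/(32 - 263) - 11 = 1/(-231) - 11 = -1/231 - 11 = -2542/231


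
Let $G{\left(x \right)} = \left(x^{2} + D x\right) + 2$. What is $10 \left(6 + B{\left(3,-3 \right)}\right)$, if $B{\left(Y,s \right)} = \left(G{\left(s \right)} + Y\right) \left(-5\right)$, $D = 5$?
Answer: $110$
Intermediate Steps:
$G{\left(x \right)} = 2 + x^{2} + 5 x$ ($G{\left(x \right)} = \left(x^{2} + 5 x\right) + 2 = 2 + x^{2} + 5 x$)
$B{\left(Y,s \right)} = -10 - 25 s - 5 Y - 5 s^{2}$ ($B{\left(Y,s \right)} = \left(\left(2 + s^{2} + 5 s\right) + Y\right) \left(-5\right) = \left(2 + Y + s^{2} + 5 s\right) \left(-5\right) = -10 - 25 s - 5 Y - 5 s^{2}$)
$10 \left(6 + B{\left(3,-3 \right)}\right) = 10 \left(6 - \left(-50 + 45\right)\right) = 10 \left(6 - -5\right) = 10 \left(6 + 5\right) = 10 \cdot 11 = 110$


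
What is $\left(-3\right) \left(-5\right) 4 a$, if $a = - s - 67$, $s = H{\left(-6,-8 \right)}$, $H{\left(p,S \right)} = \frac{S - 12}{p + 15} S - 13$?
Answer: $- \frac{12920}{3} \approx -4306.7$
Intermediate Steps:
$H{\left(p,S \right)} = -13 + \frac{S \left(-12 + S\right)}{15 + p}$ ($H{\left(p,S \right)} = \frac{-12 + S}{15 + p} S - 13 = \frac{S \left(-12 + S\right)}{15 + p} - 13 = -13 + \frac{S \left(-12 + S\right)}{15 + p}$)
$s = \frac{43}{9}$ ($s = \frac{-195 + \left(-8\right)^{2} - -78 - -96}{15 - 6} = \frac{-195 + 64 + 78 + 96}{9} = \frac{1}{9} \cdot 43 = \frac{43}{9} \approx 4.7778$)
$a = - \frac{646}{9}$ ($a = \left(-1\right) \frac{43}{9} - 67 = - \frac{43}{9} - 67 = - \frac{646}{9} \approx -71.778$)
$\left(-3\right) \left(-5\right) 4 a = \left(-3\right) \left(-5\right) 4 \left(- \frac{646}{9}\right) = 15 \cdot 4 \left(- \frac{646}{9}\right) = 60 \left(- \frac{646}{9}\right) = - \frac{12920}{3}$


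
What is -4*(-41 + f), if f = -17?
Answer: 232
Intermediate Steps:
-4*(-41 + f) = -4*(-41 - 17) = -4*(-58) = 232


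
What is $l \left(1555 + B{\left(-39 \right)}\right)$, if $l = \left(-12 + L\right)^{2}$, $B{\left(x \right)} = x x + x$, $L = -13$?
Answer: $1898125$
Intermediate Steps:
$B{\left(x \right)} = x + x^{2}$ ($B{\left(x \right)} = x^{2} + x = x + x^{2}$)
$l = 625$ ($l = \left(-12 - 13\right)^{2} = \left(-25\right)^{2} = 625$)
$l \left(1555 + B{\left(-39 \right)}\right) = 625 \left(1555 - 39 \left(1 - 39\right)\right) = 625 \left(1555 - -1482\right) = 625 \left(1555 + 1482\right) = 625 \cdot 3037 = 1898125$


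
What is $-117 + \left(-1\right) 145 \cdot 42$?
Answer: $-6207$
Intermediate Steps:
$-117 + \left(-1\right) 145 \cdot 42 = -117 - 6090 = -6207$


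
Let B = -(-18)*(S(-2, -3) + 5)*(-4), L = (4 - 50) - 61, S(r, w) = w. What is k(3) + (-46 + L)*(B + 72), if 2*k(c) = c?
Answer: 22035/2 ≈ 11018.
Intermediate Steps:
k(c) = c/2
L = -107 (L = -46 - 61 = -107)
B = -144 (B = -(-18)*(-3 + 5)*(-4) = -(-18)*2*(-4) = -6*(-6)*(-4) = 36*(-4) = -144)
k(3) + (-46 + L)*(B + 72) = (½)*3 + (-46 - 107)*(-144 + 72) = 3/2 - 153*(-72) = 3/2 + 11016 = 22035/2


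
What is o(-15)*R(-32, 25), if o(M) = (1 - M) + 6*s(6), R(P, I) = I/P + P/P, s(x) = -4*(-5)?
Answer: 119/4 ≈ 29.750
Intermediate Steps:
s(x) = 20
R(P, I) = 1 + I/P (R(P, I) = I/P + 1 = 1 + I/P)
o(M) = 121 - M (o(M) = (1 - M) + 6*20 = (1 - M) + 120 = 121 - M)
o(-15)*R(-32, 25) = (121 - 1*(-15))*((25 - 32)/(-32)) = (121 + 15)*(-1/32*(-7)) = 136*(7/32) = 119/4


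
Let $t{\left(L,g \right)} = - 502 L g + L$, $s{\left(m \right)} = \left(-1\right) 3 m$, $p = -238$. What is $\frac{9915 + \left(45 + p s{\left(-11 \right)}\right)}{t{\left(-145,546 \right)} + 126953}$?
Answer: $\frac{1053}{19935074} \approx 5.2821 \cdot 10^{-5}$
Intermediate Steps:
$s{\left(m \right)} = - 3 m$
$t{\left(L,g \right)} = L - 502 L g$ ($t{\left(L,g \right)} = - 502 L g + L = L - 502 L g$)
$\frac{9915 + \left(45 + p s{\left(-11 \right)}\right)}{t{\left(-145,546 \right)} + 126953} = \frac{9915 + \left(45 - 238 \left(\left(-3\right) \left(-11\right)\right)\right)}{- 145 \left(1 - 274092\right) + 126953} = \frac{9915 + \left(45 - 7854\right)}{- 145 \left(1 - 274092\right) + 126953} = \frac{9915 + \left(45 - 7854\right)}{\left(-145\right) \left(-274091\right) + 126953} = \frac{9915 - 7809}{39743195 + 126953} = \frac{2106}{39870148} = 2106 \cdot \frac{1}{39870148} = \frac{1053}{19935074}$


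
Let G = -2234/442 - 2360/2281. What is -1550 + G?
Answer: -784425987/504101 ≈ -1556.1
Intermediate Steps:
G = -3069437/504101 (G = -2234*1/442 - 2360*1/2281 = -1117/221 - 2360/2281 = -3069437/504101 ≈ -6.0889)
-1550 + G = -1550 - 3069437/504101 = -784425987/504101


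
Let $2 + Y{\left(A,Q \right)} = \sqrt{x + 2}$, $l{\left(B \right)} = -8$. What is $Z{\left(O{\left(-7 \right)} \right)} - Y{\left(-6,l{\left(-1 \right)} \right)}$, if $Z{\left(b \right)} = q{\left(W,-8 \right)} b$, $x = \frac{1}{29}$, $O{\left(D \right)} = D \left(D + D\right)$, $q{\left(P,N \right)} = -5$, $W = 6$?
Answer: $-488 - \frac{\sqrt{1711}}{29} \approx -489.43$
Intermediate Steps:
$O{\left(D \right)} = 2 D^{2}$ ($O{\left(D \right)} = D 2 D = 2 D^{2}$)
$x = \frac{1}{29} \approx 0.034483$
$Y{\left(A,Q \right)} = -2 + \frac{\sqrt{1711}}{29}$ ($Y{\left(A,Q \right)} = -2 + \sqrt{\frac{1}{29} + 2} = -2 + \sqrt{\frac{59}{29}} = -2 + \frac{\sqrt{1711}}{29}$)
$Z{\left(b \right)} = - 5 b$
$Z{\left(O{\left(-7 \right)} \right)} - Y{\left(-6,l{\left(-1 \right)} \right)} = - 5 \cdot 2 \left(-7\right)^{2} - \left(-2 + \frac{\sqrt{1711}}{29}\right) = - 5 \cdot 2 \cdot 49 + \left(2 - \frac{\sqrt{1711}}{29}\right) = \left(-5\right) 98 + \left(2 - \frac{\sqrt{1711}}{29}\right) = -490 + \left(2 - \frac{\sqrt{1711}}{29}\right) = -488 - \frac{\sqrt{1711}}{29}$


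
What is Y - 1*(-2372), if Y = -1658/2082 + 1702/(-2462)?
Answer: 3037742822/1281471 ≈ 2370.5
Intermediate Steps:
Y = -1906390/1281471 (Y = -1658*1/2082 + 1702*(-1/2462) = -829/1041 - 851/1231 = -1906390/1281471 ≈ -1.4877)
Y - 1*(-2372) = -1906390/1281471 - 1*(-2372) = -1906390/1281471 + 2372 = 3037742822/1281471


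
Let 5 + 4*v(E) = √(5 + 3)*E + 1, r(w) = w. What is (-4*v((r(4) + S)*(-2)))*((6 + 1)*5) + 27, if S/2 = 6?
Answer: 167 + 2240*√2 ≈ 3334.8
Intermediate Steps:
S = 12 (S = 2*6 = 12)
v(E) = -1 + E*√2/2 (v(E) = -5/4 + (√(5 + 3)*E + 1)/4 = -5/4 + (√8*E + 1)/4 = -5/4 + ((2*√2)*E + 1)/4 = -5/4 + (2*E*√2 + 1)/4 = -5/4 + (1 + 2*E*√2)/4 = -5/4 + (¼ + E*√2/2) = -1 + E*√2/2)
(-4*v((r(4) + S)*(-2)))*((6 + 1)*5) + 27 = (-4*(-1 + ((4 + 12)*(-2))*√2/2))*((6 + 1)*5) + 27 = (-4*(-1 + (16*(-2))*√2/2))*(7*5) + 27 = -4*(-1 + (½)*(-32)*√2)*35 + 27 = -4*(-1 - 16*√2)*35 + 27 = (4 + 64*√2)*35 + 27 = (140 + 2240*√2) + 27 = 167 + 2240*√2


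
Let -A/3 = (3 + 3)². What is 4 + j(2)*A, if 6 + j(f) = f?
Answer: 436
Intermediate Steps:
A = -108 (A = -3*(3 + 3)² = -3*6² = -3*36 = -108)
j(f) = -6 + f
4 + j(2)*A = 4 + (-6 + 2)*(-108) = 4 - 4*(-108) = 4 + 432 = 436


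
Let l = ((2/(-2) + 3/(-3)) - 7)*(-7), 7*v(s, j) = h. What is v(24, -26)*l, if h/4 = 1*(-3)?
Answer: -108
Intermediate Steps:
h = -12 (h = 4*(1*(-3)) = 4*(-3) = -12)
v(s, j) = -12/7 (v(s, j) = (⅐)*(-12) = -12/7)
l = 63 (l = ((2*(-½) + 3*(-⅓)) - 7)*(-7) = ((-1 - 1) - 7)*(-7) = (-2 - 7)*(-7) = -9*(-7) = 63)
v(24, -26)*l = -12/7*63 = -108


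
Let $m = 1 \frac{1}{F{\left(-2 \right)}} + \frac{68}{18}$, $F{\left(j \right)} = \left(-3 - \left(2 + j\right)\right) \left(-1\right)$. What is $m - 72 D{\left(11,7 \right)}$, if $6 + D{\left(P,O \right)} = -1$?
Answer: $\frac{4573}{9} \approx 508.11$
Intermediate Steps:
$D{\left(P,O \right)} = -7$ ($D{\left(P,O \right)} = -6 - 1 = -7$)
$F{\left(j \right)} = 5 + j$ ($F{\left(j \right)} = \left(-5 - j\right) \left(-1\right) = 5 + j$)
$m = \frac{37}{9}$ ($m = 1 \frac{1}{5 - 2} + \frac{68}{18} = 1 \cdot \frac{1}{3} + 68 \cdot \frac{1}{18} = 1 \cdot \frac{1}{3} + \frac{34}{9} = \frac{1}{3} + \frac{34}{9} = \frac{37}{9} \approx 4.1111$)
$m - 72 D{\left(11,7 \right)} = \frac{37}{9} - -504 = \frac{37}{9} + 504 = \frac{4573}{9}$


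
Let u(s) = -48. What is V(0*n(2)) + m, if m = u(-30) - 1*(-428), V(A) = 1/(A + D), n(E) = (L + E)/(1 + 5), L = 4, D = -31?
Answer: 11779/31 ≈ 379.97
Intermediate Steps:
n(E) = ⅔ + E/6 (n(E) = (4 + E)/(1 + 5) = (4 + E)/6 = (4 + E)*(⅙) = ⅔ + E/6)
V(A) = 1/(-31 + A) (V(A) = 1/(A - 31) = 1/(-31 + A))
m = 380 (m = -48 - 1*(-428) = -48 + 428 = 380)
V(0*n(2)) + m = 1/(-31 + 0*(⅔ + (⅙)*2)) + 380 = 1/(-31 + 0*(⅔ + ⅓)) + 380 = 1/(-31 + 0*1) + 380 = 1/(-31 + 0) + 380 = 1/(-31) + 380 = -1/31 + 380 = 11779/31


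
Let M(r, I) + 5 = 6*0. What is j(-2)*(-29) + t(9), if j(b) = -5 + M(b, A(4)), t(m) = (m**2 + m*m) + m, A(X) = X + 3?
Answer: 461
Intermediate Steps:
A(X) = 3 + X
M(r, I) = -5 (M(r, I) = -5 + 6*0 = -5 + 0 = -5)
t(m) = m + 2*m**2 (t(m) = (m**2 + m**2) + m = 2*m**2 + m = m + 2*m**2)
j(b) = -10 (j(b) = -5 - 5 = -10)
j(-2)*(-29) + t(9) = -10*(-29) + 9*(1 + 2*9) = 290 + 9*(1 + 18) = 290 + 9*19 = 290 + 171 = 461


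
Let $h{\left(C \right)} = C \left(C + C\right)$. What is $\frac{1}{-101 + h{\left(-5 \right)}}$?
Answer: $- \frac{1}{51} \approx -0.019608$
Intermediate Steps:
$h{\left(C \right)} = 2 C^{2}$ ($h{\left(C \right)} = C 2 C = 2 C^{2}$)
$\frac{1}{-101 + h{\left(-5 \right)}} = \frac{1}{-101 + 2 \left(-5\right)^{2}} = \frac{1}{-101 + 2 \cdot 25} = \frac{1}{-101 + 50} = \frac{1}{-51} = - \frac{1}{51}$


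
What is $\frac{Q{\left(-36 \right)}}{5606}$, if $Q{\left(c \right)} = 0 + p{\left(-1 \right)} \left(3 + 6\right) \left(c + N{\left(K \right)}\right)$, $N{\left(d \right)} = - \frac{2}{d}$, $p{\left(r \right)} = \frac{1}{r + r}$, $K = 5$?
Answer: $\frac{819}{28030} \approx 0.029219$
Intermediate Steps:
$p{\left(r \right)} = \frac{1}{2 r}$
$Q{\left(c \right)} = \frac{9}{5} - \frac{9 c}{2}$ ($Q{\left(c \right)} = 0 + \frac{1}{2 \left(-1\right)} \left(3 + 6\right) \left(c - \frac{2}{5}\right) = 0 + \frac{1}{2} \left(-1\right) 9 \left(c - \frac{2}{5}\right) = 0 - \frac{9 \left(c - \frac{2}{5}\right)}{2} = 0 - \frac{9 \left(- \frac{2}{5} + c\right)}{2} = 0 - \frac{- \frac{18}{5} + 9 c}{2} = 0 - \left(- \frac{9}{5} + \frac{9 c}{2}\right) = \frac{9}{5} - \frac{9 c}{2}$)
$\frac{Q{\left(-36 \right)}}{5606} = \frac{\frac{9}{5} - -162}{5606} = \left(\frac{9}{5} + 162\right) \frac{1}{5606} = \frac{819}{5} \cdot \frac{1}{5606} = \frac{819}{28030}$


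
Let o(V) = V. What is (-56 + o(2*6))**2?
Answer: 1936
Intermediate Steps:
(-56 + o(2*6))**2 = (-56 + 2*6)**2 = (-56 + 12)**2 = (-44)**2 = 1936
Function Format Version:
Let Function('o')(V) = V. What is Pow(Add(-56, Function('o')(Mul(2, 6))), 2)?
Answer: 1936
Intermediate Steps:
Pow(Add(-56, Function('o')(Mul(2, 6))), 2) = Pow(Add(-56, Mul(2, 6)), 2) = Pow(Add(-56, 12), 2) = Pow(-44, 2) = 1936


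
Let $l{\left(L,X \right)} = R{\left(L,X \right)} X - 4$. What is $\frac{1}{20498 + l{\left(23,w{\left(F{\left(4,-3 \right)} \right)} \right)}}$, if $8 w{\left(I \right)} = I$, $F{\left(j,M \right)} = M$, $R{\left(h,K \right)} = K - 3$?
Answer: $\frac{64}{1311697} \approx 4.8792 \cdot 10^{-5}$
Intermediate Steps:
$R{\left(h,K \right)} = -3 + K$
$w{\left(I \right)} = \frac{I}{8}$
$l{\left(L,X \right)} = -4 + X \left(-3 + X\right)$ ($l{\left(L,X \right)} = \left(-3 + X\right) X - 4 = X \left(-3 + X\right) - 4 = -4 + X \left(-3 + X\right)$)
$\frac{1}{20498 + l{\left(23,w{\left(F{\left(4,-3 \right)} \right)} \right)}} = \frac{1}{20498 - \left(4 - \frac{1}{8} \left(-3\right) \left(-3 + \frac{1}{8} \left(-3\right)\right)\right)} = \frac{1}{20498 - \left(4 + \frac{3 \left(-3 - \frac{3}{8}\right)}{8}\right)} = \frac{1}{20498 - \frac{175}{64}} = \frac{1}{\frac{1311697}{64}} = \frac{64}{1311697}$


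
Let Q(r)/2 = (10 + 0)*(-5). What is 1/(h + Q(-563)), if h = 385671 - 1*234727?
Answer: 1/150844 ≈ 6.6294e-6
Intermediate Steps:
h = 150944 (h = 385671 - 234727 = 150944)
Q(r) = -100 (Q(r) = 2*((10 + 0)*(-5)) = 2*(10*(-5)) = 2*(-50) = -100)
1/(h + Q(-563)) = 1/(150944 - 100) = 1/150844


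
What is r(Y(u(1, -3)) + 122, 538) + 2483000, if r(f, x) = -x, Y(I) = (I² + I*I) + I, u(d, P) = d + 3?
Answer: 2482462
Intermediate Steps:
u(d, P) = 3 + d
Y(I) = I + 2*I² (Y(I) = (I² + I²) + I = 2*I² + I = I + 2*I²)
r(Y(u(1, -3)) + 122, 538) + 2483000 = -1*538 + 2483000 = -538 + 2483000 = 2482462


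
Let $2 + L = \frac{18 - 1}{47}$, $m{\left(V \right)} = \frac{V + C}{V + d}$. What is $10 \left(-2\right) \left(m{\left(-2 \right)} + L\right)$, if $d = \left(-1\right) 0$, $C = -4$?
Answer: $- \frac{1280}{47} \approx -27.234$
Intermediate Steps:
$d = 0$
$m{\left(V \right)} = \frac{-4 + V}{V}$ ($m{\left(V \right)} = \frac{V - 4}{V + 0} = \frac{-4 + V}{V}$)
$L = - \frac{77}{47}$ ($L = -2 + \frac{18 - 1}{47} = -2 + 17 \cdot \frac{1}{47} = -2 + \frac{17}{47} = - \frac{77}{47} \approx -1.6383$)
$10 \left(-2\right) \left(m{\left(-2 \right)} + L\right) = 10 \left(-2\right) \left(\frac{-4 - 2}{-2} - \frac{77}{47}\right) = - 20 \left(\left(- \frac{1}{2}\right) \left(-6\right) - \frac{77}{47}\right) = - 20 \left(3 - \frac{77}{47}\right) = \left(-20\right) \frac{64}{47} = - \frac{1280}{47}$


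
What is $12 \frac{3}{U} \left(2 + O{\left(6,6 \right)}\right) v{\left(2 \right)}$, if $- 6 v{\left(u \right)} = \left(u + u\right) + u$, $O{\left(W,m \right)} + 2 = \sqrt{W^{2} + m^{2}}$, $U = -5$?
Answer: $\frac{216 \sqrt{2}}{5} \approx 61.094$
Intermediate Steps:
$O{\left(W,m \right)} = -2 + \sqrt{W^{2} + m^{2}}$
$v{\left(u \right)} = - \frac{u}{2}$ ($v{\left(u \right)} = - \frac{\left(u + u\right) + u}{6} = - \frac{2 u + u}{6} = - \frac{3 u}{6} = - \frac{u}{2}$)
$12 \frac{3}{U} \left(2 + O{\left(6,6 \right)}\right) v{\left(2 \right)} = 12 \frac{3}{-5} \left(2 - \left(2 - \sqrt{6^{2} + 6^{2}}\right)\right) \left(\left(- \frac{1}{2}\right) 2\right) = 12 \cdot 3 \left(- \frac{1}{5}\right) \left(2 - \left(2 - \sqrt{36 + 36}\right)\right) \left(-1\right) = 12 \left(- \frac{3 \left(2 - \left(2 - \sqrt{72}\right)\right)}{5}\right) \left(-1\right) = 12 \left(- \frac{3 \left(2 - \left(2 - 6 \sqrt{2}\right)\right)}{5}\right) \left(-1\right) = 12 \left(- \frac{3 \cdot 6 \sqrt{2}}{5}\right) \left(-1\right) = 12 \left(- \frac{18 \sqrt{2}}{5}\right) \left(-1\right) = - \frac{216 \sqrt{2}}{5} \left(-1\right) = \frac{216 \sqrt{2}}{5}$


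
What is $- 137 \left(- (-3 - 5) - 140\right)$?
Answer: $18084$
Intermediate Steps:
$- 137 \left(- (-3 - 5) - 140\right) = - 137 \left(\left(-1\right) \left(-8\right) - 140\right) = - 137 \left(8 - 140\right) = \left(-137\right) \left(-132\right) = 18084$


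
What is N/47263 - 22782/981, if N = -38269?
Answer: -371429185/15455001 ≈ -24.033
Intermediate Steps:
N/47263 - 22782/981 = -38269/47263 - 22782/981 = -38269*1/47263 - 22782*1/981 = -38269/47263 - 7594/327 = -371429185/15455001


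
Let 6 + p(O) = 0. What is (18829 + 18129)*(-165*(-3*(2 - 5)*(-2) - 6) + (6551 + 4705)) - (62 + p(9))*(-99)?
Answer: 562358472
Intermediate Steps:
p(O) = -6 (p(O) = -6 + 0 = -6)
(18829 + 18129)*(-165*(-3*(2 - 5)*(-2) - 6) + (6551 + 4705)) - (62 + p(9))*(-99) = (18829 + 18129)*(-165*(-3*(2 - 5)*(-2) - 6) + (6551 + 4705)) - (62 - 6)*(-99) = 36958*(-165*(-(-9)*(-2) - 6) + 11256) - 56*(-99) = 36958*(-165*(-3*6 - 6) + 11256) - 1*(-5544) = 36958*(-165*(-18 - 6) + 11256) + 5544 = 36958*(-165*(-24) + 11256) + 5544 = 36958*(3960 + 11256) + 5544 = 36958*15216 + 5544 = 562352928 + 5544 = 562358472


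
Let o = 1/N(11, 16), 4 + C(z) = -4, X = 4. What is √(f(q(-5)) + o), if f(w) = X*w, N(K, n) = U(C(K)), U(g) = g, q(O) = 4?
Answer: √254/4 ≈ 3.9843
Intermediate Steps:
C(z) = -8 (C(z) = -4 - 4 = -8)
N(K, n) = -8
o = -⅛ (o = 1/(-8) = -⅛ ≈ -0.12500)
f(w) = 4*w
√(f(q(-5)) + o) = √(4*4 - ⅛) = √(16 - ⅛) = √(127/8) = √254/4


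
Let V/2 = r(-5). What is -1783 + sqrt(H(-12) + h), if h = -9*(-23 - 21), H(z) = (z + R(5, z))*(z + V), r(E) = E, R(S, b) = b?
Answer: -1783 + 2*sqrt(231) ≈ -1752.6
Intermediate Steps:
V = -10 (V = 2*(-5) = -10)
H(z) = 2*z*(-10 + z) (H(z) = (z + z)*(z - 10) = (2*z)*(-10 + z) = 2*z*(-10 + z))
h = 396 (h = -9*(-44) = 396)
-1783 + sqrt(H(-12) + h) = -1783 + sqrt(2*(-12)*(-10 - 12) + 396) = -1783 + sqrt(2*(-12)*(-22) + 396) = -1783 + sqrt(528 + 396) = -1783 + sqrt(924) = -1783 + 2*sqrt(231)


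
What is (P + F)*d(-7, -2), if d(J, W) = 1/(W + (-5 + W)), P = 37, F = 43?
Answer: -80/9 ≈ -8.8889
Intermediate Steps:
d(J, W) = 1/(-5 + 2*W)
(P + F)*d(-7, -2) = (37 + 43)/(-5 + 2*(-2)) = 80/(-5 - 4) = 80/(-9) = 80*(-⅑) = -80/9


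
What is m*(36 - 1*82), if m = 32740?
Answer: -1506040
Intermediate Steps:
m*(36 - 1*82) = 32740*(36 - 1*82) = 32740*(36 - 82) = 32740*(-46) = -1506040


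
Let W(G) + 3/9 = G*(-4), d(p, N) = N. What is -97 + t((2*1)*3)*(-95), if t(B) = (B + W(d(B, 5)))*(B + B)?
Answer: 16243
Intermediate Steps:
W(G) = -1/3 - 4*G (W(G) = -1/3 + G*(-4) = -1/3 - 4*G)
t(B) = 2*B*(-61/3 + B) (t(B) = (B + (-1/3 - 4*5))*(B + B) = (B + (-1/3 - 20))*(2*B) = (B - 61/3)*(2*B) = (-61/3 + B)*(2*B) = 2*B*(-61/3 + B))
-97 + t((2*1)*3)*(-95) = -97 + (2*((2*1)*3)*(-61 + 3*((2*1)*3))/3)*(-95) = -97 + (2*(2*3)*(-61 + 3*(2*3))/3)*(-95) = -97 + ((2/3)*6*(-61 + 3*6))*(-95) = -97 + ((2/3)*6*(-61 + 18))*(-95) = -97 + ((2/3)*6*(-43))*(-95) = -97 - 172*(-95) = -97 + 16340 = 16243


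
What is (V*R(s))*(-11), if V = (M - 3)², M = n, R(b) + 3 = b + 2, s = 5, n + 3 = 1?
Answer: -1100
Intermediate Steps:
n = -2 (n = -3 + 1 = -2)
R(b) = -1 + b (R(b) = -3 + (b + 2) = -3 + (2 + b) = -1 + b)
M = -2
V = 25 (V = (-2 - 3)² = (-5)² = 25)
(V*R(s))*(-11) = (25*(-1 + 5))*(-11) = (25*4)*(-11) = 100*(-11) = -1100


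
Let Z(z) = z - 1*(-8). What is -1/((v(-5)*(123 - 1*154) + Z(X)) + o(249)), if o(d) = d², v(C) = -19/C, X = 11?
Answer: -5/309511 ≈ -1.6155e-5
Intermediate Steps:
Z(z) = 8 + z (Z(z) = z + 8 = 8 + z)
-1/((v(-5)*(123 - 1*154) + Z(X)) + o(249)) = -1/(((-19/(-5))*(123 - 1*154) + (8 + 11)) + 249²) = -1/(((-19*(-⅕))*(123 - 154) + 19) + 62001) = -1/(((19/5)*(-31) + 19) + 62001) = -1/((-589/5 + 19) + 62001) = -1/(-494/5 + 62001) = -1/309511/5 = -1*5/309511 = -5/309511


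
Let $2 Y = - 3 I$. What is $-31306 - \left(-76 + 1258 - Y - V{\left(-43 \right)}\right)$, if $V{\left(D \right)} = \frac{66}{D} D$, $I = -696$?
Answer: $-31378$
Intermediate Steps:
$Y = 1044$ ($Y = \frac{\left(-3\right) \left(-696\right)}{2} = \frac{1}{2} \cdot 2088 = 1044$)
$V{\left(D \right)} = 66$
$-31306 - \left(-76 + 1258 - Y - V{\left(-43 \right)}\right) = -31306 + \left(\left(1044 + 66\right) - \left(\left(-17\right) \left(-74\right) - 76\right)\right) = -31306 + \left(1110 - \left(1258 - 76\right)\right) = -31306 + \left(1110 - 1182\right) = -31306 - 72 = -31378$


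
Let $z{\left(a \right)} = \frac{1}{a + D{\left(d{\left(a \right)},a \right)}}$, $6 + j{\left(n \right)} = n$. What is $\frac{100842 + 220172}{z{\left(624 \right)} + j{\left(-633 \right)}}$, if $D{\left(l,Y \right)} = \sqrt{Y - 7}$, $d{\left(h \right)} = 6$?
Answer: $- \frac{39872567423139}{79368833084} + \frac{160507 \sqrt{617}}{79368833084} \approx -502.37$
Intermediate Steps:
$j{\left(n \right)} = -6 + n$
$D{\left(l,Y \right)} = \sqrt{-7 + Y}$
$z{\left(a \right)} = \frac{1}{a + \sqrt{-7 + a}}$
$\frac{100842 + 220172}{z{\left(624 \right)} + j{\left(-633 \right)}} = \frac{100842 + 220172}{\frac{1}{624 + \sqrt{-7 + 624}} - 639} = \frac{321014}{\frac{1}{624 + \sqrt{617}} - 639} = \frac{321014}{-639 + \frac{1}{624 + \sqrt{617}}}$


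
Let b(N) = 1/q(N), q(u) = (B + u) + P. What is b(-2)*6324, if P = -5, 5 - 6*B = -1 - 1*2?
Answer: -1116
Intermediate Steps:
B = 4/3 (B = ⅚ - (-1 - 1*2)/6 = ⅚ - (-1 - 2)/6 = ⅚ - ⅙*(-3) = ⅚ + ½ = 4/3 ≈ 1.3333)
q(u) = -11/3 + u (q(u) = (4/3 + u) - 5 = -11/3 + u)
b(N) = 1/(-11/3 + N)
b(-2)*6324 = (3/(-11 + 3*(-2)))*6324 = (3/(-11 - 6))*6324 = (3/(-17))*6324 = (3*(-1/17))*6324 = -3/17*6324 = -1116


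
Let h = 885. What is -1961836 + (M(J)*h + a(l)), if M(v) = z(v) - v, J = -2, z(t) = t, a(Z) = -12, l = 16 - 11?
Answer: -1961848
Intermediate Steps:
l = 5
M(v) = 0 (M(v) = v - v = 0)
-1961836 + (M(J)*h + a(l)) = -1961836 + (0*885 - 12) = -1961836 + (0 - 12) = -1961836 - 12 = -1961848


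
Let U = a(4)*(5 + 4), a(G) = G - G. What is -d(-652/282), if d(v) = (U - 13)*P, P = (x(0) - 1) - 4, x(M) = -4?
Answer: -117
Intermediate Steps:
P = -9 (P = (-4 - 1) - 4 = -5 - 4 = -9)
a(G) = 0
U = 0 (U = 0*(5 + 4) = 0*9 = 0)
d(v) = 117 (d(v) = (0 - 13)*(-9) = -13*(-9) = 117)
-d(-652/282) = -1*117 = -117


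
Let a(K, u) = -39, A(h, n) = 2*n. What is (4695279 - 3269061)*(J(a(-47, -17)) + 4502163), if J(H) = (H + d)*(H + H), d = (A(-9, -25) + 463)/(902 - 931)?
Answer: 186382673662662/29 ≈ 6.4270e+12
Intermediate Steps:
d = -413/29 (d = (2*(-25) + 463)/(902 - 931) = (-50 + 463)/(-29) = 413*(-1/29) = -413/29 ≈ -14.241)
J(H) = 2*H*(-413/29 + H) (J(H) = (H - 413/29)*(H + H) = (-413/29 + H)*(2*H) = 2*H*(-413/29 + H))
(4695279 - 3269061)*(J(a(-47, -17)) + 4502163) = (4695279 - 3269061)*((2/29)*(-39)*(-413 + 29*(-39)) + 4502163) = 1426218*((2/29)*(-39)*(-413 - 1131) + 4502163) = 1426218*((2/29)*(-39)*(-1544) + 4502163) = 1426218*(120432/29 + 4502163) = 1426218*(130683159/29) = 186382673662662/29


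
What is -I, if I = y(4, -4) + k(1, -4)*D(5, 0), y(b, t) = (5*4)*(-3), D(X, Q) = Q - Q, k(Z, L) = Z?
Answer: 60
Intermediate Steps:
D(X, Q) = 0
y(b, t) = -60 (y(b, t) = 20*(-3) = -60)
I = -60 (I = -60 + 1*0 = -60 + 0 = -60)
-I = -1*(-60) = 60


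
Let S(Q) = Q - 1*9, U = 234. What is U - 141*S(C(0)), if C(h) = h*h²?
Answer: 1503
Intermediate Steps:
C(h) = h³
S(Q) = -9 + Q (S(Q) = Q - 9 = -9 + Q)
U - 141*S(C(0)) = 234 - 141*(-9 + 0³) = 234 - 141*(-9 + 0) = 234 - 141*(-9) = 234 + 1269 = 1503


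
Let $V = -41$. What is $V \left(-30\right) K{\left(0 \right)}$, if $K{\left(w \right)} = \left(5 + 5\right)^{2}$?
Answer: $123000$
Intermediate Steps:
$K{\left(w \right)} = 100$ ($K{\left(w \right)} = 10^{2} = 100$)
$V \left(-30\right) K{\left(0 \right)} = \left(-41\right) \left(-30\right) 100 = 1230 \cdot 100 = 123000$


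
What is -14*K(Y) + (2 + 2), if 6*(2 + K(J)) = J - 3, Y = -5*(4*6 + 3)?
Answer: 354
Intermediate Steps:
Y = -135 (Y = -5*(24 + 3) = -5*27 = -135)
K(J) = -5/2 + J/6 (K(J) = -2 + (J - 3)/6 = -2 + (-3 + J)/6 = -2 + (-½ + J/6) = -5/2 + J/6)
-14*K(Y) + (2 + 2) = -14*(-5/2 + (⅙)*(-135)) + (2 + 2) = -14*(-5/2 - 45/2) + 4 = -14*(-25) + 4 = 350 + 4 = 354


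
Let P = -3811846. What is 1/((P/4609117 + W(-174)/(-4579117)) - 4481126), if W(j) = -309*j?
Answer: -21105686009689/94577256028556234418 ≈ -2.2316e-7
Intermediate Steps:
1/((P/4609117 + W(-174)/(-4579117)) - 4481126) = 1/((-3811846/4609117 - 309*(-174)/(-4579117)) - 4481126) = 1/((-3811846*1/4609117 + 53766*(-1/4579117)) - 4481126) = 1/((-3811846/4609117 - 53766/4579117) - 4481126) = 1/(-17702702604604/21105686009689 - 4481126) = 1/(-94577256028556234418/21105686009689) = -21105686009689/94577256028556234418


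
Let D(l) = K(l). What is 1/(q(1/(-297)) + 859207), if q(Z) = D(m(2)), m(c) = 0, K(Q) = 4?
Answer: 1/859211 ≈ 1.1639e-6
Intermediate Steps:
D(l) = 4
q(Z) = 4
1/(q(1/(-297)) + 859207) = 1/(4 + 859207) = 1/859211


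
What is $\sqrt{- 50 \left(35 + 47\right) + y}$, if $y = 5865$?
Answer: $\sqrt{1765} \approx 42.012$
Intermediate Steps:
$\sqrt{- 50 \left(35 + 47\right) + y} = \sqrt{- 50 \left(35 + 47\right) + 5865} = \sqrt{\left(-50\right) 82 + 5865} = \sqrt{-4100 + 5865} = \sqrt{1765}$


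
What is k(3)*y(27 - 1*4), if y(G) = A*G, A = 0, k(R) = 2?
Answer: 0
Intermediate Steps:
y(G) = 0 (y(G) = 0*G = 0)
k(3)*y(27 - 1*4) = 2*0 = 0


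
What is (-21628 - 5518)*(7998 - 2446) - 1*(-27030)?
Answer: -150687562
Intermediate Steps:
(-21628 - 5518)*(7998 - 2446) - 1*(-27030) = -27146*5552 + 27030 = -150714592 + 27030 = -150687562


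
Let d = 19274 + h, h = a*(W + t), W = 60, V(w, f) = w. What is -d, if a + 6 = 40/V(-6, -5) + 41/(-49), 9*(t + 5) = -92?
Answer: -24699547/1323 ≈ -18669.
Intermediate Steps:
t = -137/9 (t = -5 + (1/9)*(-92) = -5 - 92/9 = -137/9 ≈ -15.222)
a = -1985/147 (a = -6 + (40/(-6) + 41/(-49)) = -6 + (40*(-1/6) + 41*(-1/49)) = -6 + (-20/3 - 41/49) = -6 - 1103/147 = -1985/147 ≈ -13.503)
h = -799955/1323 (h = -1985*(60 - 137/9)/147 = -1985/147*403/9 = -799955/1323 ≈ -604.65)
d = 24699547/1323 (d = 19274 - 799955/1323 = 24699547/1323 ≈ 18669.)
-d = -1*24699547/1323 = -24699547/1323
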